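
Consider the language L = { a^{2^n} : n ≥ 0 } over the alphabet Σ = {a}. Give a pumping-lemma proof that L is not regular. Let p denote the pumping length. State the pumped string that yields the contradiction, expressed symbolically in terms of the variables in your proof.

a^{2^p+k}

Assume L is regular; let p be its pumping constant.
Take w = a^{2^p} ∈ L with |w| = 2^p ≥ p.
The pumping lemma gives a decomposition w = xyz where |xy| ≤ p and |y| > 0.
Then y = a^k for some k with 1 ≤ k ≤ p.
Pump with i = 2: xy^2z = a^{2^p+k}. Since 1 ≤ k ≤ p < 2^p, we have 2^p < 2^p+k < 2^{p+1}, so 2^p+k is not a power of 2. So xy^2z ∉ L.
This is a contradiction; hence L is not regular.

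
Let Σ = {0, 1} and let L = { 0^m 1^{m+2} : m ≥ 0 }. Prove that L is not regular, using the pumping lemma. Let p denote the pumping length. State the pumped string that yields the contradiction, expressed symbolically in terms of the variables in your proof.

Assume L is regular; let p be its pumping constant.
Choose w = 0^p 1^{p+2}, which is in L with |w| = 2p+2 ≥ p.
By the pumping lemma, w = xyz with |xy| ≤ p and y is nonempty.
Since the first p symbols of w are all 0's and |xy| ≤ p, y lies entirely in the leading 0-block: y = 0^k for some k with 1 ≤ k ≤ p.
Pump with i = 2: xy^2z = 0^{p+k} 1^{p+2}. For this to lie in L we would need p+2 = (p+k)+2, which forces k = 0. But k ≥ 1, so xy^2z ∉ L.
Contradiction. Therefore L is not regular.

0^{p+k} 1^{p+2}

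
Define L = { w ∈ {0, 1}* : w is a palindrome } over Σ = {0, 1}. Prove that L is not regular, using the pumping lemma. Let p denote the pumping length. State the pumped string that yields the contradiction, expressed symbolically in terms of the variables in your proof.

0^{p+k} 1 0^p

Toward a contradiction, assume L is regular with pumping length p.
Take w = 0^p 1 0^p, a palindrome of length 2p+1 ≥ p.
By the pumping lemma, w = xyz with |xy| ≤ p and |y| ≥ 1.
Since the first p symbols of w are all 0's and |xy| ≤ p, y lies entirely in the leading 0-block: y = 0^k for some k with 1 ≤ k ≤ p.
Pump with i = 2: xy^2z = 0^{p+k} 1 0^p. Its reverse is 0^p 1 0^{p+k}, which differs from xy^2z since k ≥ 1. So xy^2z is not a palindrome and xy^2z ∉ L.
This is a contradiction; hence L is not regular.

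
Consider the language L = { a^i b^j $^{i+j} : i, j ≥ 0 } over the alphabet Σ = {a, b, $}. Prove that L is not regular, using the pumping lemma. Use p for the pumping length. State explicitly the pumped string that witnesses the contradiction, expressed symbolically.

a^{p+k} b^p $^{2p}

Toward a contradiction, assume L is regular with pumping length p.
Take w = a^p b^p $^{2p} ∈ L (with i=j=p, i+j=2p), |w| = 4p ≥ p.
By the pumping lemma, w = xyz with |xy| ≤ p and |y| > 0.
Since the first p symbols of w are all a's and |xy| ≤ p, y lies entirely in the leading a-block: y = a^k for some k with 1 ≤ k ≤ p.
Consider xy^2z = a^{p+k} b^p $^{2p}. Now the a- and b-counts sum to 2p+k, but the $-count is 2p ≠ 2p+k. So xy^2z ∉ L.
This contradicts the pumping lemma, so L is not regular.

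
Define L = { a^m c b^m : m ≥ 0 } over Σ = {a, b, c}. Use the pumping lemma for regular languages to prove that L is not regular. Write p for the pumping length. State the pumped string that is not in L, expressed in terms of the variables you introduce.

Assume L is regular. Let p be the pumping length given by the pumping lemma.
Take w = a^p c b^p ∈ L with |w| = 2p+1 ≥ p.
Write w = xyz as guaranteed by the lemma, with |xy| ≤ p and |y| > 0.
Since the first p symbols of w are all a's and |xy| ≤ p, y lies entirely in the leading a-block: y = a^k for some k with 1 ≤ k ≤ p.
Pump with i = 2: xy^2z = a^{p+k} c b^p, which would require p+k = p. But k ≥ 1, so xy^2z ∉ L.
Contradiction. Therefore L is not regular.

a^{p+k} c b^p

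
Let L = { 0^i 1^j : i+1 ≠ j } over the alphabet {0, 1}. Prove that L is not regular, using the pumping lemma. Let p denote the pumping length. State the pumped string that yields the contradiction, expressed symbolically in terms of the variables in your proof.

0^{p+p!} 1^{p+p!+1}

Assume L is regular. Let p be the pumping length given by the pumping lemma.
Choose w = 0^p 1^{p+p!+1}. Since p ≠ (p+p!+1)-1 = p+p!, w ∈ L; and |w| ≥ p.
The pumping lemma gives a decomposition w = xyz where |xy| ≤ p and y is nonempty.
Since the first p symbols of w are all 0's and |xy| ≤ p, y lies entirely in the leading 0-block: y = 0^k for some k with 1 ≤ k ≤ p.
Since 1 ≤ k ≤ p, k divides p!; set t = 1 + p!/k. Then xy^t z has p + (p!/k)·k = p + p! copies of 0. Now the 0-count is p+p! and (1-count)-1 = (p+p!+1)-1 = p+p!, so i+1 ≠ j fails. So xy^t z = 0^{p+p!} 1^{p+p!+1} ∉ L.
Contradiction. Therefore L is not regular.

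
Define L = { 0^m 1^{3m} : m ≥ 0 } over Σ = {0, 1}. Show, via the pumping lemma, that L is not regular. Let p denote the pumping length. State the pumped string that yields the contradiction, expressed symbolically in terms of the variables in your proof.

Toward a contradiction, assume L is regular with pumping length p.
Choose w = 0^p 1^{3p}, which is in L with |w| = 4p ≥ p.
By the pumping lemma, w = xyz with |xy| ≤ p and y is nonempty.
The first p characters of w are 0's, so xy (and hence y) consists only of 0's. Write y = 0^k, 1 ≤ k ≤ p.
Pump with i = 2: xy^2z = 0^{p+k} 1^{3p}. For this to lie in L we would need 3p = 3(p+k), which forces k = 0. But k ≥ 1, so xy^2z ∉ L.
This is a contradiction; hence L is not regular.

0^{p+k} 1^{3p}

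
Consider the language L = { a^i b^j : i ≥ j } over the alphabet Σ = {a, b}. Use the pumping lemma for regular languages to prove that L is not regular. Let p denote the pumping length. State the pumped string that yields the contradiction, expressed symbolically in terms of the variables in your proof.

Suppose for contradiction that L is regular, and let p be the pumping length.
Choose w = a^p b^p ∈ L, with |w| = 2p ≥ p.
The pumping lemma gives a decomposition w = xyz where |xy| ≤ p and |y| > 0.
The first p characters of w are a's, so xy (and hence y) consists only of a's. Write y = a^k, 1 ≤ k ≤ p.
Consider xy^0z = xz = a^{p-k} b^p. Since k ≥ 1, the a-count p-k is less than p, so i ≥ j fails; thus xz ∉ L.
This is a contradiction; hence L is not regular.

a^{p-k} b^p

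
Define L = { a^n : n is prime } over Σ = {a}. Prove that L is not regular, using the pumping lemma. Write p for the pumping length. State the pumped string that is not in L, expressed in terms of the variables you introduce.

Suppose for contradiction that L is regular, and let p be the pumping length.
Let q be a prime with q ≥ p+2 (infinitely many primes exist), and take w = a^q ∈ L with |w| = q ≥ p.
The pumping lemma gives a decomposition w = xyz where |xy| ≤ p and |y| > 0.
Then y = a^k for some k with 1 ≤ k ≤ p.
Since 1 ≤ k ≤ p, |xz| = q-k. Pump with i = q+1: |xy^{q+1}z| = (q-k)+(q+1)k = q+qk = q(1+k), which is composite (both factors ≥ 2). So xy^{q+1}z = a^{q(1+k)} ∉ L.
Contradiction. Therefore L is not regular.

a^{q(1+k)}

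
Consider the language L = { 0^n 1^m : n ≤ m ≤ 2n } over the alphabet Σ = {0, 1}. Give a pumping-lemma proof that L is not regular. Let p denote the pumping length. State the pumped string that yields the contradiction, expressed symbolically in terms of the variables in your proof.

0^{p+k} 1^p

Toward a contradiction, assume L is regular with pumping length p.
Take w = 0^p 1^p ∈ L (since p ≤ p ≤ 2p), with |w| = 2p ≥ p.
Write w = xyz as guaranteed by the lemma, with |xy| ≤ p and |y| ≥ 1.
Because |xy| ≤ p and w begins with p copies of 0, we have y = 0^k with 1 ≤ k ≤ p.
Pump with i = 2: xy^2z = 0^{p+k} 1^p. Now n = p+k > p = m, so the condition n ≤ m fails. Thus xy^2z ∉ L.
This contradicts the pumping lemma, so L is not regular.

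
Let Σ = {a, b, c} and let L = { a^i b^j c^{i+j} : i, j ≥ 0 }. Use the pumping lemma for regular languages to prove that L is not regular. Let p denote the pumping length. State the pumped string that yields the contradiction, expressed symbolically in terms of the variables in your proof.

Toward a contradiction, assume L is regular with pumping length p.
Take w = a^p b^p c^{2p} ∈ L (with i=j=p, i+j=2p), |w| = 4p ≥ p.
By the pumping lemma, w = xyz with |xy| ≤ p and |y| > 0.
Because |xy| ≤ p and w begins with p copies of a, we have y = a^k with 1 ≤ k ≤ p.
Consider xy^2z = a^{p+k} b^p c^{2p}. Now the a- and b-counts sum to 2p+k, but the c-count is 2p ≠ 2p+k. So xy^2z ∉ L.
This is a contradiction; hence L is not regular.

a^{p+k} b^p c^{2p}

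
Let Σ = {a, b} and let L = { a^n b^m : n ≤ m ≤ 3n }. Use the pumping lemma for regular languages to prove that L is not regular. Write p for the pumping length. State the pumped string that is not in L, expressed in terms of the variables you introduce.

Assume L is regular. Let p be the pumping length given by the pumping lemma.
Take w = a^p b^p ∈ L (since p ≤ p ≤ 3p), with |w| = 2p ≥ p.
The pumping lemma gives a decomposition w = xyz where |xy| ≤ p and |y| > 0.
Since the first p symbols of w are all a's and |xy| ≤ p, y lies entirely in the leading a-block: y = a^k for some k with 1 ≤ k ≤ p.
Pump with i = 2: xy^2z = a^{p+k} b^p. Now n = p+k > p = m, so the condition n ≤ m fails. Thus xy^2z ∉ L.
Contradiction. Therefore L is not regular.

a^{p+k} b^p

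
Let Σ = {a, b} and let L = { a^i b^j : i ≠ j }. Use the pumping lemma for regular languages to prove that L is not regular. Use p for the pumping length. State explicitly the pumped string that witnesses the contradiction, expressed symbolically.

Toward a contradiction, assume L is regular with pumping length p.
Choose w = a^p b^{p+p!}. Since p ≠ p+p!, w ∈ L; and |w| ≥ p.
By the pumping lemma, w = xyz with |xy| ≤ p and |y| > 0.
The first p characters of w are a's, so xy (and hence y) consists only of a's. Write y = a^k, 1 ≤ k ≤ p.
Since 1 ≤ k ≤ p, k divides p!; set t = 1 + p!/k. Then xy^t z has p + (p!/k)·k = p + p! copies of a. Now the a-count equals the b-count, so i ≠ j fails. So xy^t z = a^{p+p!} b^{p+p!} ∉ L.
This is a contradiction; hence L is not regular.

a^{p+p!} b^{p+p!}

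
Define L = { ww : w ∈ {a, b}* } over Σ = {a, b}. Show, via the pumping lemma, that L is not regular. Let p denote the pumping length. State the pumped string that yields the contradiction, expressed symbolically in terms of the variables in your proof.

Toward a contradiction, assume L is regular with pumping length p.
Take w = a^p b^p a^p b^p = uu where u = a^pb^p; then w ∈ L and |w| = 4p ≥ p.
By the pumping lemma, w = xyz with |xy| ≤ p and y is nonempty.
Since the first p symbols of w are all a's and |xy| ≤ p, y lies entirely in the leading a-block: y = a^k for some k with 1 ≤ k ≤ p.
Pump with i = 2: xy^2z = a^{p+k} b^p a^p b^p, of length 4p+k. Suppose this equals vv. The string starts with a and ends with b, so v does too; thus the boundary between the two copies of v is a b→a transition. There is exactly one such transition, at position 2p+k, so |v| = 2p+k and |vv| = 4p+2k ≠ 4p+k since k ≥ 1. So xy^2z ∉ L.
This is a contradiction; hence L is not regular.

a^{p+k} b^p a^p b^p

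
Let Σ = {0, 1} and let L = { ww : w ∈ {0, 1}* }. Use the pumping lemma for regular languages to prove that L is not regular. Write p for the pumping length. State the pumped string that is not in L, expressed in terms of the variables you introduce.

Suppose for contradiction that L is regular, and let p be the pumping length.
Take w = 0^p 1^p 0^p 1^p = uu where u = 0^p1^p; then w ∈ L and |w| = 4p ≥ p.
The pumping lemma gives a decomposition w = xyz where |xy| ≤ p and |y| > 0.
Since the first p symbols of w are all 0's and |xy| ≤ p, y lies entirely in the leading 0-block: y = 0^k for some k with 1 ≤ k ≤ p.
Pump with i = 2: xy^2z = 0^{p+k} 1^p 0^p 1^p, of length 4p+k. Suppose this equals vv. The string starts with 0 and ends with 1, so v does too; thus the boundary between the two copies of v is a 1→0 transition. There is exactly one such transition, at position 2p+k, so |v| = 2p+k and |vv| = 4p+2k ≠ 4p+k since k ≥ 1. So xy^2z ∉ L.
This is a contradiction; hence L is not regular.

0^{p+k} 1^p 0^p 1^p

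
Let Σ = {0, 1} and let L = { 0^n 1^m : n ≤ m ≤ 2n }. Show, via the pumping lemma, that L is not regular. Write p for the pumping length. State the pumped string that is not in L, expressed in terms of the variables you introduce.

Assume L is regular. Let p be the pumping length given by the pumping lemma.
Take w = 0^p 1^p ∈ L (since p ≤ p ≤ 2p), with |w| = 2p ≥ p.
The pumping lemma gives a decomposition w = xyz where |xy| ≤ p and y is nonempty.
Since the first p symbols of w are all 0's and |xy| ≤ p, y lies entirely in the leading 0-block: y = 0^k for some k with 1 ≤ k ≤ p.
Pump with i = 2: xy^2z = 0^{p+k} 1^p. Now n = p+k > p = m, so the condition n ≤ m fails. Thus xy^2z ∉ L.
Contradiction. Therefore L is not regular.

0^{p+k} 1^p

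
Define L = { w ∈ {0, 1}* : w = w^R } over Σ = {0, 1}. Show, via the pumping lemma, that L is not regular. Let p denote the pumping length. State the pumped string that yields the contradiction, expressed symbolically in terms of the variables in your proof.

Suppose for contradiction that L is regular, and let p be the pumping length.
Take w = 0^p 1 0^p, a palindrome of length 2p+1 ≥ p.
The pumping lemma gives a decomposition w = xyz where |xy| ≤ p and |y| > 0.
The first p characters of w are 0's, so xy (and hence y) consists only of 0's. Write y = 0^k, 1 ≤ k ≤ p.
Pump with i = 2: xy^2z = 0^{p+k} 1 0^p. Its reverse is 0^p 1 0^{p+k}, which differs from xy^2z since k ≥ 1. So xy^2z is not a palindrome and xy^2z ∉ L.
This contradicts the pumping lemma, so L is not regular.

0^{p+k} 1 0^p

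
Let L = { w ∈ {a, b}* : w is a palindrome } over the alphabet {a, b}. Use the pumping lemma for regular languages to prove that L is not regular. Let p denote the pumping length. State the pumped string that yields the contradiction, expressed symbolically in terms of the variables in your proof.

a^{p+k} b a^p

Toward a contradiction, assume L is regular with pumping length p.
Take w = a^p b a^p, a palindrome of length 2p+1 ≥ p.
The pumping lemma gives a decomposition w = xyz where |xy| ≤ p and y is nonempty.
The first p characters of w are a's, so xy (and hence y) consists only of a's. Write y = a^k, 1 ≤ k ≤ p.
Pump with i = 2: xy^2z = a^{p+k} b a^p. Its reverse is a^p b a^{p+k}, which differs from xy^2z since k ≥ 1. So xy^2z is not a palindrome and xy^2z ∉ L.
This contradicts the pumping lemma, so L is not regular.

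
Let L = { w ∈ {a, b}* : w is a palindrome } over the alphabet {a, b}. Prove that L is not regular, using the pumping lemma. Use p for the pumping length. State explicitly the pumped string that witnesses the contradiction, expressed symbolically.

a^{p+k} b a^p

Suppose for contradiction that L is regular, and let p be the pumping length.
Take w = a^p b a^p, a palindrome of length 2p+1 ≥ p.
Write w = xyz as guaranteed by the lemma, with |xy| ≤ p and |y| ≥ 1.
Since the first p symbols of w are all a's and |xy| ≤ p, y lies entirely in the leading a-block: y = a^k for some k with 1 ≤ k ≤ p.
Pump with i = 2: xy^2z = a^{p+k} b a^p. Its reverse is a^p b a^{p+k}, which differs from xy^2z since k ≥ 1. So xy^2z is not a palindrome and xy^2z ∉ L.
This contradicts the pumping lemma, so L is not regular.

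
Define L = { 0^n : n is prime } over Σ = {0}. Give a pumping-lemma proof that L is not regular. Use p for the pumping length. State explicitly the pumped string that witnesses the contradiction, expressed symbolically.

0^{q(1+k)}

Suppose for contradiction that L is regular, and let p be the pumping length.
Let q be a prime with q ≥ p+2 (infinitely many primes exist), and take w = 0^q ∈ L with |w| = q ≥ p.
By the pumping lemma, w = xyz with |xy| ≤ p and |y| ≥ 1.
Then y = 0^k for some k with 1 ≤ k ≤ p.
Since 1 ≤ k ≤ p, |xz| = q-k. Pump with i = q+1: |xy^{q+1}z| = (q-k)+(q+1)k = q+qk = q(1+k), which is composite (both factors ≥ 2). So xy^{q+1}z = 0^{q(1+k)} ∉ L.
Contradiction. Therefore L is not regular.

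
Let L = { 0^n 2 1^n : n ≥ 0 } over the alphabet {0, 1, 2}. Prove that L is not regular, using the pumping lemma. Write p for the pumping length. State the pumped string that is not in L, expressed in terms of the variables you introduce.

Assume L is regular. Let p be the pumping length given by the pumping lemma.
Take w = 0^p 2 1^p ∈ L with |w| = 2p+1 ≥ p.
By the pumping lemma, w = xyz with |xy| ≤ p and |y| > 0.
Because |xy| ≤ p and w begins with p copies of 0, we have y = 0^k with 1 ≤ k ≤ p.
Pump with i = 2: xy^2z = 0^{p+k} 2 1^p, which would require p+k = p. But k ≥ 1, so xy^2z ∉ L.
This is a contradiction; hence L is not regular.

0^{p+k} 2 1^p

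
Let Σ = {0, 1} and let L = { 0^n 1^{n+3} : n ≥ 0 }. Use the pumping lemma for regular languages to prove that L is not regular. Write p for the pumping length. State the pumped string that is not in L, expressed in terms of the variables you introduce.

Toward a contradiction, assume L is regular with pumping length p.
Let w = 0^p 1^{p+3} ∈ L; note |w| = 2p+3 ≥ p.
By the pumping lemma, w = xyz with |xy| ≤ p and y is nonempty.
The first p characters of w are 0's, so xy (and hence y) consists only of 0's. Write y = 0^k, 1 ≤ k ≤ p.
Pump with i = 2: xy^2z = 0^{p+k} 1^{p+3}. For this to lie in L we would need p+3 = (p+k)+3, which forces k = 0. But k ≥ 1, so xy^2z ∉ L.
Contradiction. Therefore L is not regular.

0^{p+k} 1^{p+3}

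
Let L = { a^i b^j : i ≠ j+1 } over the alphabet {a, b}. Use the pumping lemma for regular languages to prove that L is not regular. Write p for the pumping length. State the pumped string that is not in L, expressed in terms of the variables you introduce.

Suppose for contradiction that L is regular, and let p be the pumping length.
Choose w = a^p b^{p+p!-1}. Since p ≠ (p+p!-1)+1 = p+p!, w ∈ L; and |w| ≥ p.
By the pumping lemma, w = xyz with |xy| ≤ p and |y| ≥ 1.
Because |xy| ≤ p and w begins with p copies of a, we have y = a^k with 1 ≤ k ≤ p.
Since 1 ≤ k ≤ p, k divides p!; set t = 1 + p!/k. Then xy^t z has p + (p!/k)·k = p + p! copies of a. Now the a-count is p+p! and (b-count)+1 = (p+p!-1)+1 = p+p!, so i ≠ j+1 fails. So xy^t z = a^{p+p!} b^{p+p!-1} ∉ L.
This is a contradiction; hence L is not regular.

a^{p+p!} b^{p+p!-1}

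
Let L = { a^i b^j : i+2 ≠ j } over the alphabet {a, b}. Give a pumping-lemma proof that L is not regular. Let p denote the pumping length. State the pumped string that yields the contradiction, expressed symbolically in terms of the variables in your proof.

a^{p+p!} b^{p+p!+2}

Assume L is regular; let p be its pumping constant.
Choose w = a^p b^{p+p!+2}. Since p ≠ (p+p!+2)-2 = p+p!, w ∈ L; and |w| ≥ p.
Write w = xyz as guaranteed by the lemma, with |xy| ≤ p and y is nonempty.
Because |xy| ≤ p and w begins with p copies of a, we have y = a^k with 1 ≤ k ≤ p.
Since 1 ≤ k ≤ p, k divides p!; set t = 1 + p!/k. Then xy^t z has p + (p!/k)·k = p + p! copies of a. Now the a-count is p+p! and (b-count)-2 = (p+p!+2)-2 = p+p!, so i+2 ≠ j fails. So xy^t z = a^{p+p!} b^{p+p!+2} ∉ L.
This is a contradiction; hence L is not regular.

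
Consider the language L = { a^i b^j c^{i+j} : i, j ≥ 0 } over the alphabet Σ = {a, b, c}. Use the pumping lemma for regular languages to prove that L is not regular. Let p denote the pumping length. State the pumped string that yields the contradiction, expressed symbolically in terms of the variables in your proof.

a^{p+k} b^p c^{2p}

Toward a contradiction, assume L is regular with pumping length p.
Take w = a^p b^p c^{2p} ∈ L (with i=j=p, i+j=2p), |w| = 4p ≥ p.
By the pumping lemma, w = xyz with |xy| ≤ p and y is nonempty.
The first p characters of w are a's, so xy (and hence y) consists only of a's. Write y = a^k, 1 ≤ k ≤ p.
Consider xy^2z = a^{p+k} b^p c^{2p}. Now the a- and b-counts sum to 2p+k, but the c-count is 2p ≠ 2p+k. So xy^2z ∉ L.
This contradicts the pumping lemma, so L is not regular.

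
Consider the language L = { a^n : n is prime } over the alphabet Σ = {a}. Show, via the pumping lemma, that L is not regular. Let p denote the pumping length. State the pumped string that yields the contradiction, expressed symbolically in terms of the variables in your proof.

Assume L is regular; let p be its pumping constant.
Let q be a prime with q ≥ p+2 (infinitely many primes exist), and take w = a^q ∈ L with |w| = q ≥ p.
Write w = xyz as guaranteed by the lemma, with |xy| ≤ p and |y| ≥ 1.
Then y = a^k for some k with 1 ≤ k ≤ p.
Since 1 ≤ k ≤ p, |xz| = q-k. Pump with i = q+1: |xy^{q+1}z| = (q-k)+(q+1)k = q+qk = q(1+k), which is composite (both factors ≥ 2). So xy^{q+1}z = a^{q(1+k)} ∉ L.
This is a contradiction; hence L is not regular.

a^{q(1+k)}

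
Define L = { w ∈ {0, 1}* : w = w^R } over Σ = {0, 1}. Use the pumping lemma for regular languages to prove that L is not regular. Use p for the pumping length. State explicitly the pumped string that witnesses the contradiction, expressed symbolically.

Assume L is regular; let p be its pumping constant.
Take w = 0^p 1 0^p, a palindrome of length 2p+1 ≥ p.
Write w = xyz as guaranteed by the lemma, with |xy| ≤ p and |y| ≥ 1.
Because |xy| ≤ p and w begins with p copies of 0, we have y = 0^k with 1 ≤ k ≤ p.
Pump with i = 2: xy^2z = 0^{p+k} 1 0^p. Its reverse is 0^p 1 0^{p+k}, which differs from xy^2z since k ≥ 1. So xy^2z is not a palindrome and xy^2z ∉ L.
This is a contradiction; hence L is not regular.

0^{p+k} 1 0^p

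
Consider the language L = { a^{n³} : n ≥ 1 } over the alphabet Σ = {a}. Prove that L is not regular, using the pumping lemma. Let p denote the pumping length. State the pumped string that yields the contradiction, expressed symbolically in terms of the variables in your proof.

Assume L is regular; let p be its pumping constant.
Take w = a^{p³} ∈ L with |w| = p³ ≥ p.
By the pumping lemma, w = xyz with |xy| ≤ p and y is nonempty.
Then y = a^k for some k with 1 ≤ k ≤ p.
Pump with i = 2: xy^2z = a^{p³+k}. Since 1 ≤ k ≤ p, p³ < p³+k ≤ p³+p < p³+3p²+3p+1 = (p+1)³, so p³+k is not a perfect cube. So xy^2z ∉ L.
This is a contradiction; hence L is not regular.

a^{p³+k}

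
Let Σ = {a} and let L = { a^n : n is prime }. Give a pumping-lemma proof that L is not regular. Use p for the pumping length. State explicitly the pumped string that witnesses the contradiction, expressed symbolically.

Assume L is regular; let p be its pumping constant.
Let q be a prime with q ≥ p+2 (infinitely many primes exist), and take w = a^q ∈ L with |w| = q ≥ p.
The pumping lemma gives a decomposition w = xyz where |xy| ≤ p and y is nonempty.
Then y = a^k for some k with 1 ≤ k ≤ p.
Since 1 ≤ k ≤ p, |xz| = q-k. Pump with i = q+1: |xy^{q+1}z| = (q-k)+(q+1)k = q+qk = q(1+k), which is composite (both factors ≥ 2). So xy^{q+1}z = a^{q(1+k)} ∉ L.
This is a contradiction; hence L is not regular.

a^{q(1+k)}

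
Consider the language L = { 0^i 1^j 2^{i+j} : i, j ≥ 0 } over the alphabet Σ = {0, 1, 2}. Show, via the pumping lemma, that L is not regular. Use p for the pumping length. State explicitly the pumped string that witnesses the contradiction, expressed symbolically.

Assume L is regular; let p be its pumping constant.
Take w = 0^p 1^p 2^{2p} ∈ L (with i=j=p, i+j=2p), |w| = 4p ≥ p.
Write w = xyz as guaranteed by the lemma, with |xy| ≤ p and |y| ≥ 1.
Because |xy| ≤ p and w begins with p copies of 0, we have y = 0^k with 1 ≤ k ≤ p.
Consider xy^2z = 0^{p+k} 1^p 2^{2p}. Now the 0- and 1-counts sum to 2p+k, but the 2-count is 2p ≠ 2p+k. So xy^2z ∉ L.
This is a contradiction; hence L is not regular.

0^{p+k} 1^p 2^{2p}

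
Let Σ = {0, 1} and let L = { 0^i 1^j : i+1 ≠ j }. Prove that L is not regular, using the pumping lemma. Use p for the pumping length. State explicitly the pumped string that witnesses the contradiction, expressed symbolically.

Toward a contradiction, assume L is regular with pumping length p.
Choose w = 0^p 1^{p+p!+1}. Since p ≠ (p+p!+1)-1 = p+p!, w ∈ L; and |w| ≥ p.
Write w = xyz as guaranteed by the lemma, with |xy| ≤ p and |y| ≥ 1.
Since the first p symbols of w are all 0's and |xy| ≤ p, y lies entirely in the leading 0-block: y = 0^k for some k with 1 ≤ k ≤ p.
Since 1 ≤ k ≤ p, k divides p!; set t = 1 + p!/k. Then xy^t z has p + (p!/k)·k = p + p! copies of 0. Now the 0-count is p+p! and (1-count)-1 = (p+p!+1)-1 = p+p!, so i+1 ≠ j fails. So xy^t z = 0^{p+p!} 1^{p+p!+1} ∉ L.
This contradicts the pumping lemma, so L is not regular.

0^{p+p!} 1^{p+p!+1}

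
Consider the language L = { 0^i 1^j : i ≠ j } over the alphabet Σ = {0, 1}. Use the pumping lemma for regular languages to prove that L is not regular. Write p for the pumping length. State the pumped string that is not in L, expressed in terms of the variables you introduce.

0^{p+p!} 1^{p+p!}

Toward a contradiction, assume L is regular with pumping length p.
Choose w = 0^p 1^{p+p!}. Since p ≠ p+p!, w ∈ L; and |w| ≥ p.
The pumping lemma gives a decomposition w = xyz where |xy| ≤ p and |y| ≥ 1.
Since the first p symbols of w are all 0's and |xy| ≤ p, y lies entirely in the leading 0-block: y = 0^k for some k with 1 ≤ k ≤ p.
Since 1 ≤ k ≤ p, k divides p!; set t = 1 + p!/k. Then xy^t z has p + (p!/k)·k = p + p! copies of 0. Now the 0-count equals the 1-count, so i ≠ j fails. So xy^t z = 0^{p+p!} 1^{p+p!} ∉ L.
This is a contradiction; hence L is not regular.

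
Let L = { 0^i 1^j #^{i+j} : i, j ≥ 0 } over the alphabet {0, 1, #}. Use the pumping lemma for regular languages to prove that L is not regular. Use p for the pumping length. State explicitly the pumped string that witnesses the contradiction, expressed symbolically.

Assume L is regular; let p be its pumping constant.
Take w = 0^p 1^p #^{2p} ∈ L (with i=j=p, i+j=2p), |w| = 4p ≥ p.
The pumping lemma gives a decomposition w = xyz where |xy| ≤ p and y is nonempty.
Since the first p symbols of w are all 0's and |xy| ≤ p, y lies entirely in the leading 0-block: y = 0^k for some k with 1 ≤ k ≤ p.
Consider xy^2z = 0^{p+k} 1^p #^{2p}. Now the 0- and 1-counts sum to 2p+k, but the #-count is 2p ≠ 2p+k. So xy^2z ∉ L.
This is a contradiction; hence L is not regular.

0^{p+k} 1^p #^{2p}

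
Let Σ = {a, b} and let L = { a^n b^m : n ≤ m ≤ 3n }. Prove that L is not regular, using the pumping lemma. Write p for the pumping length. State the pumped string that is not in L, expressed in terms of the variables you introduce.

a^{p+k} b^p

Suppose for contradiction that L is regular, and let p be the pumping length.
Take w = a^p b^p ∈ L (since p ≤ p ≤ 3p), with |w| = 2p ≥ p.
Write w = xyz as guaranteed by the lemma, with |xy| ≤ p and y is nonempty.
Because |xy| ≤ p and w begins with p copies of a, we have y = a^k with 1 ≤ k ≤ p.
Pump with i = 2: xy^2z = a^{p+k} b^p. Now n = p+k > p = m, so the condition n ≤ m fails. Thus xy^2z ∉ L.
Contradiction. Therefore L is not regular.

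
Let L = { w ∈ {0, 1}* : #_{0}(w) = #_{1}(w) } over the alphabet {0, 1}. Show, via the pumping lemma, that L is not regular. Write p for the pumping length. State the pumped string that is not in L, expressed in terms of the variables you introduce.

0^{p+k} 1^p

Assume L is regular. Let p be the pumping length given by the pumping lemma.
Choose w = 0^p 1^p ∈ L with |w| = 2p ≥ p.
Write w = xyz as guaranteed by the lemma, with |xy| ≤ p and |y| > 0.
Since the first p symbols of w are all 0's and |xy| ≤ p, y lies entirely in the leading 0-block: y = 0^k for some k with 1 ≤ k ≤ p.
Pump with i = 2: xy^2z = 0^{p+k} 1^p has p+k occurrences of 0 but only p of 1. Since k ≥ 1 the counts differ, so xy^2z ∉ L.
This contradicts the pumping lemma, so L is not regular.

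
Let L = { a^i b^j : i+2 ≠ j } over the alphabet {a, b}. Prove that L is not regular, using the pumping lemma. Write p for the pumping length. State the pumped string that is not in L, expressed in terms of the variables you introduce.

Suppose for contradiction that L is regular, and let p be the pumping length.
Choose w = a^p b^{p+p!+2}. Since p ≠ (p+p!+2)-2 = p+p!, w ∈ L; and |w| ≥ p.
Write w = xyz as guaranteed by the lemma, with |xy| ≤ p and |y| > 0.
Because |xy| ≤ p and w begins with p copies of a, we have y = a^k with 1 ≤ k ≤ p.
Since 1 ≤ k ≤ p, k divides p!; set t = 1 + p!/k. Then xy^t z has p + (p!/k)·k = p + p! copies of a. Now the a-count is p+p! and (b-count)-2 = (p+p!+2)-2 = p+p!, so i+2 ≠ j fails. So xy^t z = a^{p+p!} b^{p+p!+2} ∉ L.
This contradicts the pumping lemma, so L is not regular.

a^{p+p!} b^{p+p!+2}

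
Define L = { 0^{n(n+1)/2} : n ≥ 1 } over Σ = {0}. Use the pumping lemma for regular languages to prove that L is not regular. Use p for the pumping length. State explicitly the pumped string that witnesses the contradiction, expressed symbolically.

Suppose for contradiction that L is regular, and let p be the pumping length.
Take w = 0^{p(p+1)/2} ∈ L with |w| = p(p+1)/2 ≥ p.
Write w = xyz as guaranteed by the lemma, with |xy| ≤ p and y is nonempty.
Then y = 0^k for some k with 1 ≤ k ≤ p.
Pump with i = 2: xy^2z = 0^{p(p+1)/2+k}. Since 1 ≤ k ≤ p, p(p+1)/2 < p(p+1)/2+k ≤ p(p+1)/2+p < (p+1)(p+2)/2, so p(p+1)/2+k is strictly between consecutive triangular numbers. So xy^2z ∉ L.
This contradicts the pumping lemma, so L is not regular.

0^{p(p+1)/2+k}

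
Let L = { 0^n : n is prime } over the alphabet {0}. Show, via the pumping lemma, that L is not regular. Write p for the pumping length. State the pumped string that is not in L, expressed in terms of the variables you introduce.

0^{q(1+k)}

Assume L is regular. Let p be the pumping length given by the pumping lemma.
Let q be a prime with q ≥ p+2 (infinitely many primes exist), and take w = 0^q ∈ L with |w| = q ≥ p.
Write w = xyz as guaranteed by the lemma, with |xy| ≤ p and y is nonempty.
Then y = 0^k for some k with 1 ≤ k ≤ p.
Since 1 ≤ k ≤ p, |xz| = q-k. Pump with i = q+1: |xy^{q+1}z| = (q-k)+(q+1)k = q+qk = q(1+k), which is composite (both factors ≥ 2). So xy^{q+1}z = 0^{q(1+k)} ∉ L.
Contradiction. Therefore L is not regular.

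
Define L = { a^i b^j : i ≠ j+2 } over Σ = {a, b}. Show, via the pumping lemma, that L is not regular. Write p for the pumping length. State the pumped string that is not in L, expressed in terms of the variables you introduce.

Assume L is regular; let p be its pumping constant.
Choose w = a^p b^{p+p!-2}. Since p ≠ (p+p!-2)+2 = p+p!, w ∈ L; and |w| ≥ p.
By the pumping lemma, w = xyz with |xy| ≤ p and y is nonempty.
Since the first p symbols of w are all a's and |xy| ≤ p, y lies entirely in the leading a-block: y = a^k for some k with 1 ≤ k ≤ p.
Since 1 ≤ k ≤ p, k divides p!; set t = 1 + p!/k. Then xy^t z has p + (p!/k)·k = p + p! copies of a. Now the a-count is p+p! and (b-count)+2 = (p+p!-2)+2 = p+p!, so i ≠ j+2 fails. So xy^t z = a^{p+p!} b^{p+p!-2} ∉ L.
This is a contradiction; hence L is not regular.

a^{p+p!} b^{p+p!-2}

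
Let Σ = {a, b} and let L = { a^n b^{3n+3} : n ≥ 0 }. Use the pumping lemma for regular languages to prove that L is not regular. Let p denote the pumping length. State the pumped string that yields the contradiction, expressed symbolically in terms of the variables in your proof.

Assume L is regular; let p be its pumping constant.
Choose w = a^p b^{3p+3}, which is in L with |w| = 4p+3 ≥ p.
The pumping lemma gives a decomposition w = xyz where |xy| ≤ p and |y| > 0.
Since the first p symbols of w are all a's and |xy| ≤ p, y lies entirely in the leading a-block: y = a^k for some k with 1 ≤ k ≤ p.
Pump with i = 2: xy^2z = a^{p+k} b^{3p+3}. For this to lie in L we would need 3p+3 = 3(p+k)+3, which forces k = 0. But k ≥ 1, so xy^2z ∉ L.
Contradiction. Therefore L is not regular.

a^{p+k} b^{3p+3}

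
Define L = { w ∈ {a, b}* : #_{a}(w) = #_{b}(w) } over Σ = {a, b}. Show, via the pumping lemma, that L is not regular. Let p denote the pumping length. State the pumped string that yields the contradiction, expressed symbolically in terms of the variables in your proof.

a^{p+k} b^p

Assume L is regular; let p be its pumping constant.
Choose w = a^p b^p ∈ L with |w| = 2p ≥ p.
The pumping lemma gives a decomposition w = xyz where |xy| ≤ p and |y| ≥ 1.
The first p characters of w are a's, so xy (and hence y) consists only of a's. Write y = a^k, 1 ≤ k ≤ p.
Pump with i = 2: xy^2z = a^{p+k} b^p has p+k occurrences of a but only p of b. Since k ≥ 1 the counts differ, so xy^2z ∉ L.
This contradicts the pumping lemma, so L is not regular.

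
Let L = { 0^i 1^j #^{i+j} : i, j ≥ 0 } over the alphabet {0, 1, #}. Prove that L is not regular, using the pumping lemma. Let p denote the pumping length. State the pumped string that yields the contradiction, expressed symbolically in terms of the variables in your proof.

0^{p+k} 1^p #^{2p}

Assume L is regular. Let p be the pumping length given by the pumping lemma.
Take w = 0^p 1^p #^{2p} ∈ L (with i=j=p, i+j=2p), |w| = 4p ≥ p.
The pumping lemma gives a decomposition w = xyz where |xy| ≤ p and y is nonempty.
Since the first p symbols of w are all 0's and |xy| ≤ p, y lies entirely in the leading 0-block: y = 0^k for some k with 1 ≤ k ≤ p.
Consider xy^2z = 0^{p+k} 1^p #^{2p}. Now the 0- and 1-counts sum to 2p+k, but the #-count is 2p ≠ 2p+k. So xy^2z ∉ L.
This contradicts the pumping lemma, so L is not regular.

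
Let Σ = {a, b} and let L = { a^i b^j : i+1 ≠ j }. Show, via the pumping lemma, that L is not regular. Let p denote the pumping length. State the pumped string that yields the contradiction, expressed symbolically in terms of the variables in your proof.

Assume L is regular. Let p be the pumping length given by the pumping lemma.
Choose w = a^p b^{p+p!+1}. Since p ≠ (p+p!+1)-1 = p+p!, w ∈ L; and |w| ≥ p.
By the pumping lemma, w = xyz with |xy| ≤ p and |y| > 0.
Since the first p symbols of w are all a's and |xy| ≤ p, y lies entirely in the leading a-block: y = a^k for some k with 1 ≤ k ≤ p.
Since 1 ≤ k ≤ p, k divides p!; set t = 1 + p!/k. Then xy^t z has p + (p!/k)·k = p + p! copies of a. Now the a-count is p+p! and (b-count)-1 = (p+p!+1)-1 = p+p!, so i+1 ≠ j fails. So xy^t z = a^{p+p!} b^{p+p!+1} ∉ L.
This contradicts the pumping lemma, so L is not regular.

a^{p+p!} b^{p+p!+1}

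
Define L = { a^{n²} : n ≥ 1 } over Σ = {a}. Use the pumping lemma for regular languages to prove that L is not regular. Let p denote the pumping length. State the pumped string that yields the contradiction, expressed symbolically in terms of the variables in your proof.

a^{p²+k}

Assume L is regular; let p be its pumping constant.
Take w = a^{p²} ∈ L with |w| = p² ≥ p.
The pumping lemma gives a decomposition w = xyz where |xy| ≤ p and |y| ≥ 1.
Then y = a^k for some k with 1 ≤ k ≤ p.
Pump with i = 2: xy^2z = a^{p²+k}. Since 1 ≤ k ≤ p, p² < p²+k ≤ p²+p < (p+1)², so p²+k lies strictly between consecutive squares and is not a perfect square. So xy^2z ∉ L.
Contradiction. Therefore L is not regular.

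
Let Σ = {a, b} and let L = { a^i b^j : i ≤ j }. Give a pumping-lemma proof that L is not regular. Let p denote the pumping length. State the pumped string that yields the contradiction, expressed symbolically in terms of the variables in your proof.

a^{p+k} b^p

Assume L is regular; let p be its pumping constant.
Choose w = a^p b^p ∈ L, with |w| = 2p ≥ p.
Write w = xyz as guaranteed by the lemma, with |xy| ≤ p and |y| ≥ 1.
The first p characters of w are a's, so xy (and hence y) consists only of a's. Write y = a^k, 1 ≤ k ≤ p.
Consider xy^2z = a^{p+k} b^p. Since k ≥ 1, the a-count p+k exceeds the b-count p, so i ≤ j fails; thus xy^2z ∉ L.
This is a contradiction; hence L is not regular.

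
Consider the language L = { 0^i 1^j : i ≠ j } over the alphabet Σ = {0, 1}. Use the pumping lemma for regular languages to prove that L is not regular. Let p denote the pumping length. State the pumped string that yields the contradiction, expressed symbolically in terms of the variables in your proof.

0^{p+p!} 1^{p+p!}

Suppose for contradiction that L is regular, and let p be the pumping length.
Choose w = 0^p 1^{p+p!}. Since p ≠ p+p!, w ∈ L; and |w| ≥ p.
By the pumping lemma, w = xyz with |xy| ≤ p and |y| ≥ 1.
Because |xy| ≤ p and w begins with p copies of 0, we have y = 0^k with 1 ≤ k ≤ p.
Since 1 ≤ k ≤ p, k divides p!; set t = 1 + p!/k. Then xy^t z has p + (p!/k)·k = p + p! copies of 0. Now the 0-count equals the 1-count, so i ≠ j fails. So xy^t z = 0^{p+p!} 1^{p+p!} ∉ L.
This is a contradiction; hence L is not regular.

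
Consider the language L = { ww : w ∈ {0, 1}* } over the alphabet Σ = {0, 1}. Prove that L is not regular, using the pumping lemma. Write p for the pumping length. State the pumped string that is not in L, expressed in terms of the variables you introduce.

Assume L is regular; let p be its pumping constant.
Take w = 0^p 1^p 0^p 1^p = uu where u = 0^p1^p; then w ∈ L and |w| = 4p ≥ p.
The pumping lemma gives a decomposition w = xyz where |xy| ≤ p and |y| > 0.
Since the first p symbols of w are all 0's and |xy| ≤ p, y lies entirely in the leading 0-block: y = 0^k for some k with 1 ≤ k ≤ p.
Pump with i = 2: xy^2z = 0^{p+k} 1^p 0^p 1^p, of length 4p+k. Suppose this equals vv. The string starts with 0 and ends with 1, so v does too; thus the boundary between the two copies of v is a 1→0 transition. There is exactly one such transition, at position 2p+k, so |v| = 2p+k and |vv| = 4p+2k ≠ 4p+k since k ≥ 1. So xy^2z ∉ L.
This contradicts the pumping lemma, so L is not regular.

0^{p+k} 1^p 0^p 1^p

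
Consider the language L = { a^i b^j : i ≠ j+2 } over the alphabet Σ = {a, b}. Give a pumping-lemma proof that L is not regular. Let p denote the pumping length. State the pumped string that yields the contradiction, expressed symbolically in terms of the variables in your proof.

Suppose for contradiction that L is regular, and let p be the pumping length.
Choose w = a^p b^{p+p!-2}. Since p ≠ (p+p!-2)+2 = p+p!, w ∈ L; and |w| ≥ p.
By the pumping lemma, w = xyz with |xy| ≤ p and y is nonempty.
The first p characters of w are a's, so xy (and hence y) consists only of a's. Write y = a^k, 1 ≤ k ≤ p.
Since 1 ≤ k ≤ p, k divides p!; set t = 1 + p!/k. Then xy^t z has p + (p!/k)·k = p + p! copies of a. Now the a-count is p+p! and (b-count)+2 = (p+p!-2)+2 = p+p!, so i ≠ j+2 fails. So xy^t z = a^{p+p!} b^{p+p!-2} ∉ L.
This contradicts the pumping lemma, so L is not regular.

a^{p+p!} b^{p+p!-2}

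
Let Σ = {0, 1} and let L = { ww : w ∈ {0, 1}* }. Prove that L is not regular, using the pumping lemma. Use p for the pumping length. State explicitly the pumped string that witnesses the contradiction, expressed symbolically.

0^{p+k} 1^p 0^p 1^p

Assume L is regular; let p be its pumping constant.
Take w = 0^p 1^p 0^p 1^p = uu where u = 0^p1^p; then w ∈ L and |w| = 4p ≥ p.
Write w = xyz as guaranteed by the lemma, with |xy| ≤ p and |y| > 0.
Since the first p symbols of w are all 0's and |xy| ≤ p, y lies entirely in the leading 0-block: y = 0^k for some k with 1 ≤ k ≤ p.
Pump with i = 2: xy^2z = 0^{p+k} 1^p 0^p 1^p, of length 4p+k. Suppose this equals vv. The string starts with 0 and ends with 1, so v does too; thus the boundary between the two copies of v is a 1→0 transition. There is exactly one such transition, at position 2p+k, so |v| = 2p+k and |vv| = 4p+2k ≠ 4p+k since k ≥ 1. So xy^2z ∉ L.
Contradiction. Therefore L is not regular.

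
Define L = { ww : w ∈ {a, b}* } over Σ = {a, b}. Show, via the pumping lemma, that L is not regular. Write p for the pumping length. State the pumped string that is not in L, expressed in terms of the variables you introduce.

a^{p+k} b^p a^p b^p

Assume L is regular. Let p be the pumping length given by the pumping lemma.
Take w = a^p b^p a^p b^p = uu where u = a^pb^p; then w ∈ L and |w| = 4p ≥ p.
By the pumping lemma, w = xyz with |xy| ≤ p and y is nonempty.
The first p characters of w are a's, so xy (and hence y) consists only of a's. Write y = a^k, 1 ≤ k ≤ p.
Pump with i = 2: xy^2z = a^{p+k} b^p a^p b^p, of length 4p+k. Suppose this equals vv. The string starts with a and ends with b, so v does too; thus the boundary between the two copies of v is a b→a transition. There is exactly one such transition, at position 2p+k, so |v| = 2p+k and |vv| = 4p+2k ≠ 4p+k since k ≥ 1. So xy^2z ∉ L.
This contradicts the pumping lemma, so L is not regular.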